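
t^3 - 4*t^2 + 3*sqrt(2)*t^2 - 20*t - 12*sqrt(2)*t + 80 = (t - 4)*(t - 2*sqrt(2))*(t + 5*sqrt(2))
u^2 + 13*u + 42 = (u + 6)*(u + 7)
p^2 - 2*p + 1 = (p - 1)^2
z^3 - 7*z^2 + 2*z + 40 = (z - 5)*(z - 4)*(z + 2)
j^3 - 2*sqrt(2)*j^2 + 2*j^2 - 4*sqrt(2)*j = j*(j + 2)*(j - 2*sqrt(2))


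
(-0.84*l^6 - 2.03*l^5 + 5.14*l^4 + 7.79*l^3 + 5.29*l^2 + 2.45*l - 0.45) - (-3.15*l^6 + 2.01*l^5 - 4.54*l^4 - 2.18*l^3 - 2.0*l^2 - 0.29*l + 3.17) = 2.31*l^6 - 4.04*l^5 + 9.68*l^4 + 9.97*l^3 + 7.29*l^2 + 2.74*l - 3.62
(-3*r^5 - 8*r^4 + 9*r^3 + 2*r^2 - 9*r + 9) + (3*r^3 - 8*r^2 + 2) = -3*r^5 - 8*r^4 + 12*r^3 - 6*r^2 - 9*r + 11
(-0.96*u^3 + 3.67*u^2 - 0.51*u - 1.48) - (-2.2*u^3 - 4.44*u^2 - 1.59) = 1.24*u^3 + 8.11*u^2 - 0.51*u + 0.11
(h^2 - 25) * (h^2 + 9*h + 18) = h^4 + 9*h^3 - 7*h^2 - 225*h - 450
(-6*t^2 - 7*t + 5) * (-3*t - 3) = 18*t^3 + 39*t^2 + 6*t - 15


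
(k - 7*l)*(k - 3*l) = k^2 - 10*k*l + 21*l^2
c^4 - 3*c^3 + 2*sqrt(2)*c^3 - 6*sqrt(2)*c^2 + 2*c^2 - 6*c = c*(c - 3)*(c + sqrt(2))^2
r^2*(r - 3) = r^3 - 3*r^2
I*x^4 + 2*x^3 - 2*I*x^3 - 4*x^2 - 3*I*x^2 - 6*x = x*(x - 3)*(x - 2*I)*(I*x + I)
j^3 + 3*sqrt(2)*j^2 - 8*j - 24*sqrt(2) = (j - 2*sqrt(2))*(j + 2*sqrt(2))*(j + 3*sqrt(2))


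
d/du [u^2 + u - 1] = 2*u + 1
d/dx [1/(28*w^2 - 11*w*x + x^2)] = (11*w - 2*x)/(28*w^2 - 11*w*x + x^2)^2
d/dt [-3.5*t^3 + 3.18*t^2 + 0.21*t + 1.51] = -10.5*t^2 + 6.36*t + 0.21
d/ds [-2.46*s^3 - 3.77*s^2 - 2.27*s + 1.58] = -7.38*s^2 - 7.54*s - 2.27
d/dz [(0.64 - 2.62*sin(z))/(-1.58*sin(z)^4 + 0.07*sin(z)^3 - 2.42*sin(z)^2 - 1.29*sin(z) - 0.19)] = (-12.4188*sin(z)^4 + 4.4116*sin(z)^3 - 6.4748*sin(z)^2 + 3.0976*sin(z) + 1.3234)*cos(z)/(2.4964*sin(z)^8 - 0.2212*sin(z)^7 + 7.6521*sin(z)^6 + 3.7376*sin(z)^5 + 6.2762*sin(z)^4 + 6.217*sin(z)^3 + 2.5837*sin(z)^2 + 0.4902*sin(z) + 0.0361)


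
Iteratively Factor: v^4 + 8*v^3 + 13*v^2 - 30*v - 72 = (v + 3)*(v^3 + 5*v^2 - 2*v - 24) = (v + 3)^2*(v^2 + 2*v - 8) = (v - 2)*(v + 3)^2*(v + 4)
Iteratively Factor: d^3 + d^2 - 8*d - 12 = (d - 3)*(d^2 + 4*d + 4) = (d - 3)*(d + 2)*(d + 2)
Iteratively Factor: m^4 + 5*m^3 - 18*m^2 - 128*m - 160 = (m + 4)*(m^3 + m^2 - 22*m - 40) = (m - 5)*(m + 4)*(m^2 + 6*m + 8) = (m - 5)*(m + 2)*(m + 4)*(m + 4)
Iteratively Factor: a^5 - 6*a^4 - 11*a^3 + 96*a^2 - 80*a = (a + 4)*(a^4 - 10*a^3 + 29*a^2 - 20*a) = (a - 4)*(a + 4)*(a^3 - 6*a^2 + 5*a) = (a - 4)*(a - 1)*(a + 4)*(a^2 - 5*a) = a*(a - 4)*(a - 1)*(a + 4)*(a - 5)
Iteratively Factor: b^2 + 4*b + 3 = (b + 3)*(b + 1)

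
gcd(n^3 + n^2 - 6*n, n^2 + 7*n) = n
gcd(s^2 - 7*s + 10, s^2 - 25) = s - 5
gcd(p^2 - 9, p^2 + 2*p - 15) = p - 3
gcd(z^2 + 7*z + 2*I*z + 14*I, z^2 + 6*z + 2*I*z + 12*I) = z + 2*I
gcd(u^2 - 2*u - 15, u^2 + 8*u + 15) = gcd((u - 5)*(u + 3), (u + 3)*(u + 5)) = u + 3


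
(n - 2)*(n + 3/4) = n^2 - 5*n/4 - 3/2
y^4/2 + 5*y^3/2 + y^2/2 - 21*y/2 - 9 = (y/2 + 1/2)*(y - 2)*(y + 3)^2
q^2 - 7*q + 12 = (q - 4)*(q - 3)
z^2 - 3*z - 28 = (z - 7)*(z + 4)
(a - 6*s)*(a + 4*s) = a^2 - 2*a*s - 24*s^2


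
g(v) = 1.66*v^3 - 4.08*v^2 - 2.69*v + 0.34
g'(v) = 4.98*v^2 - 8.16*v - 2.69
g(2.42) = -6.54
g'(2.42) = 6.73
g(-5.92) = -471.13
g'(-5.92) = 220.15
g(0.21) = -0.39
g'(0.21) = -4.18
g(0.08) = 0.10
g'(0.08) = -3.31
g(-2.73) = -56.50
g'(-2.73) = 56.70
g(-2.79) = -59.97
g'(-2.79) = 58.84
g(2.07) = -7.99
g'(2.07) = 1.76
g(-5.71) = -426.37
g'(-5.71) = 206.27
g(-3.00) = -73.13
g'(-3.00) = 66.61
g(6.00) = 195.88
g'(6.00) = 127.63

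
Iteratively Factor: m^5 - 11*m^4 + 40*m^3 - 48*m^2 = (m)*(m^4 - 11*m^3 + 40*m^2 - 48*m) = m*(m - 4)*(m^3 - 7*m^2 + 12*m) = m^2*(m - 4)*(m^2 - 7*m + 12) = m^2*(m - 4)*(m - 3)*(m - 4)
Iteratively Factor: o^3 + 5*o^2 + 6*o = (o + 2)*(o^2 + 3*o) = (o + 2)*(o + 3)*(o)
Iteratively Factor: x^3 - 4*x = (x + 2)*(x^2 - 2*x) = x*(x + 2)*(x - 2)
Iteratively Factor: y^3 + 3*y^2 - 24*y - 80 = (y + 4)*(y^2 - y - 20) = (y + 4)^2*(y - 5)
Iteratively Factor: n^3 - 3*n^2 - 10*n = (n + 2)*(n^2 - 5*n) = n*(n + 2)*(n - 5)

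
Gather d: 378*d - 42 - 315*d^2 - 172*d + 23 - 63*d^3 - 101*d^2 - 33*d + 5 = -63*d^3 - 416*d^2 + 173*d - 14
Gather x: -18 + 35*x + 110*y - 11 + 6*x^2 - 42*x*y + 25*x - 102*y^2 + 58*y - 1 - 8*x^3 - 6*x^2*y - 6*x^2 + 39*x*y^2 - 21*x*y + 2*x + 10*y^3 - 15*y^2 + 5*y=-8*x^3 - 6*x^2*y + x*(39*y^2 - 63*y + 62) + 10*y^3 - 117*y^2 + 173*y - 30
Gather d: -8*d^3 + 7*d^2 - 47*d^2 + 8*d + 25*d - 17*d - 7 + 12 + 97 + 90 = -8*d^3 - 40*d^2 + 16*d + 192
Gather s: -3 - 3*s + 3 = -3*s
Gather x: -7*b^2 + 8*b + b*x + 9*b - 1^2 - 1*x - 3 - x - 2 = -7*b^2 + 17*b + x*(b - 2) - 6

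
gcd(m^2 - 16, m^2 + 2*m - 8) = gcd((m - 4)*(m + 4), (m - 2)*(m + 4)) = m + 4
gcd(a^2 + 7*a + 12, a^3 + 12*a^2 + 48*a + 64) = a + 4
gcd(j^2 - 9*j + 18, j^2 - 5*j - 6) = j - 6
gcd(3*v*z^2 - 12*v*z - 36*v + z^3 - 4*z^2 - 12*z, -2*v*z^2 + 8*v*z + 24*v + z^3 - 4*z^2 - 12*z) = z^2 - 4*z - 12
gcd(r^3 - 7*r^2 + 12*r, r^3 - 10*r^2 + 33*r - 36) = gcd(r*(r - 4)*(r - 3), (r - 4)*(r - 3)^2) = r^2 - 7*r + 12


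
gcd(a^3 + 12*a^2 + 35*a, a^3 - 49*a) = a^2 + 7*a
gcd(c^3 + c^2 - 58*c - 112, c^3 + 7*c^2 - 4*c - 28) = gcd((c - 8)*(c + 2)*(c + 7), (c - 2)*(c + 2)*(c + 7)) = c^2 + 9*c + 14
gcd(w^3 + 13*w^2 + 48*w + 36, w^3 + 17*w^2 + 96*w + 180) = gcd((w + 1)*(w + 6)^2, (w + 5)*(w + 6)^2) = w^2 + 12*w + 36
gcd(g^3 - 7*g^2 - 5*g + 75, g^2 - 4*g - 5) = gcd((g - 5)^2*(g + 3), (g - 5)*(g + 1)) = g - 5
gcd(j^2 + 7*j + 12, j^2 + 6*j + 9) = j + 3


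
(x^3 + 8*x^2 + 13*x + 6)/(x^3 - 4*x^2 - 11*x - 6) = (x + 6)/(x - 6)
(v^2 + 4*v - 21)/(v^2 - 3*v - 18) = (-v^2 - 4*v + 21)/(-v^2 + 3*v + 18)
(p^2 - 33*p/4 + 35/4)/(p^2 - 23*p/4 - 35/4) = (4*p - 5)/(4*p + 5)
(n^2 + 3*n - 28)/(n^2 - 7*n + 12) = (n + 7)/(n - 3)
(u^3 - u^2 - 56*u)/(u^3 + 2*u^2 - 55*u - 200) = u*(u + 7)/(u^2 + 10*u + 25)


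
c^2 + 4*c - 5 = (c - 1)*(c + 5)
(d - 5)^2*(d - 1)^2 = d^4 - 12*d^3 + 46*d^2 - 60*d + 25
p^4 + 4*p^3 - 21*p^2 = p^2*(p - 3)*(p + 7)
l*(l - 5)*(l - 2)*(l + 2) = l^4 - 5*l^3 - 4*l^2 + 20*l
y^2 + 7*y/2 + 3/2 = (y + 1/2)*(y + 3)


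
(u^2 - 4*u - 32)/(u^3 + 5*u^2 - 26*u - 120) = (u - 8)/(u^2 + u - 30)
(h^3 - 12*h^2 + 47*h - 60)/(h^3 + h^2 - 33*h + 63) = (h^2 - 9*h + 20)/(h^2 + 4*h - 21)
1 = 1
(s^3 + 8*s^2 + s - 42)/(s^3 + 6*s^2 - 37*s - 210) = (s^2 + s - 6)/(s^2 - s - 30)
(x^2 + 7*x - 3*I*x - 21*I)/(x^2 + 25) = (x^2 + x*(7 - 3*I) - 21*I)/(x^2 + 25)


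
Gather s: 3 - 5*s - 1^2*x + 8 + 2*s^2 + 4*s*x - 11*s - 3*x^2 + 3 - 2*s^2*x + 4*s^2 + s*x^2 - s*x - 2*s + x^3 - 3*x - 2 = s^2*(6 - 2*x) + s*(x^2 + 3*x - 18) + x^3 - 3*x^2 - 4*x + 12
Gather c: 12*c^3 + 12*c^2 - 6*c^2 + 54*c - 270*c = 12*c^3 + 6*c^2 - 216*c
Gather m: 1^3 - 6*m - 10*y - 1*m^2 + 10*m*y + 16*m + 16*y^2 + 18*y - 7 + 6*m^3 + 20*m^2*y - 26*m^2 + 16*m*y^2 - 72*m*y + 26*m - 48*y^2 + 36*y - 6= 6*m^3 + m^2*(20*y - 27) + m*(16*y^2 - 62*y + 36) - 32*y^2 + 44*y - 12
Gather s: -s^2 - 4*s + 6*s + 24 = -s^2 + 2*s + 24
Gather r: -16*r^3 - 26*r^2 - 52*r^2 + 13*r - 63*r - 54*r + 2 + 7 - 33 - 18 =-16*r^3 - 78*r^2 - 104*r - 42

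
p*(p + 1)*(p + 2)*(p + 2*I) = p^4 + 3*p^3 + 2*I*p^3 + 2*p^2 + 6*I*p^2 + 4*I*p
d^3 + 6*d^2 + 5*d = d*(d + 1)*(d + 5)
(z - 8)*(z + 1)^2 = z^3 - 6*z^2 - 15*z - 8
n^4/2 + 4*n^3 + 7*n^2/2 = n^2*(n/2 + 1/2)*(n + 7)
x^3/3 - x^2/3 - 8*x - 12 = (x/3 + 1)*(x - 6)*(x + 2)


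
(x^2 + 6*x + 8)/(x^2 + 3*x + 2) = (x + 4)/(x + 1)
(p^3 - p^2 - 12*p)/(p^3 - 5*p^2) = (p^2 - p - 12)/(p*(p - 5))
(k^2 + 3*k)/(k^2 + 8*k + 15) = k/(k + 5)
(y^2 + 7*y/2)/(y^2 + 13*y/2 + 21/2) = y/(y + 3)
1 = 1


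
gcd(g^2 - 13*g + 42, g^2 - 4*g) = 1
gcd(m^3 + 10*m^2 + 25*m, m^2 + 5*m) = m^2 + 5*m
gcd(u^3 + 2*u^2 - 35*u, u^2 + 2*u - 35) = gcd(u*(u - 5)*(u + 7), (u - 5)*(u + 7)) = u^2 + 2*u - 35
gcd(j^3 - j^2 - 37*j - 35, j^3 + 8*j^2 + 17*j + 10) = j^2 + 6*j + 5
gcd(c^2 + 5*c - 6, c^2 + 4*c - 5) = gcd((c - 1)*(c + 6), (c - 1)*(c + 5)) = c - 1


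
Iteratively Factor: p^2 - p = (p)*(p - 1)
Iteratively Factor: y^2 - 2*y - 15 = (y - 5)*(y + 3)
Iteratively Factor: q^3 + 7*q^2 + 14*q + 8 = (q + 2)*(q^2 + 5*q + 4) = (q + 1)*(q + 2)*(q + 4)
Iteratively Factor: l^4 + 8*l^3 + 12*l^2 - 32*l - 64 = (l + 4)*(l^3 + 4*l^2 - 4*l - 16) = (l - 2)*(l + 4)*(l^2 + 6*l + 8) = (l - 2)*(l + 4)^2*(l + 2)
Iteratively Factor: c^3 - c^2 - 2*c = (c - 2)*(c^2 + c) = (c - 2)*(c + 1)*(c)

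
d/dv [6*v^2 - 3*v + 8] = 12*v - 3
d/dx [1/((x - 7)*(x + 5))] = 2*(1 - x)/(x^4 - 4*x^3 - 66*x^2 + 140*x + 1225)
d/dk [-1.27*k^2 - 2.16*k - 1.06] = -2.54*k - 2.16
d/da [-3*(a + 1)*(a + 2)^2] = 3*(-3*a - 4)*(a + 2)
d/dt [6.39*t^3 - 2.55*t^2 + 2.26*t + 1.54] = 19.17*t^2 - 5.1*t + 2.26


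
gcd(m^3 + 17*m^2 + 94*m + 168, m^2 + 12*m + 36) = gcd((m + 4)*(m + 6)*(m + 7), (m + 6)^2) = m + 6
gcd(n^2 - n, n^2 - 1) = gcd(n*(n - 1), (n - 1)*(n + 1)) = n - 1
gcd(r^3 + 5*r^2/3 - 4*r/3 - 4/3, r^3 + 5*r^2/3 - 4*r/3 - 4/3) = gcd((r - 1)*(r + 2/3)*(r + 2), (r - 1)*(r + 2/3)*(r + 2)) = r^3 + 5*r^2/3 - 4*r/3 - 4/3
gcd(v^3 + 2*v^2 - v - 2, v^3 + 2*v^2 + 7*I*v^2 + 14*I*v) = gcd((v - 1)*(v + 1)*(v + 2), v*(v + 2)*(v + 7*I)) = v + 2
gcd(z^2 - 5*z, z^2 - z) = z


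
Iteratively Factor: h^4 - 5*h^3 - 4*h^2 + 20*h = (h - 5)*(h^3 - 4*h) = (h - 5)*(h + 2)*(h^2 - 2*h) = h*(h - 5)*(h + 2)*(h - 2)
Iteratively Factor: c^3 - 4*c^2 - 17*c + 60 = (c + 4)*(c^2 - 8*c + 15) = (c - 5)*(c + 4)*(c - 3)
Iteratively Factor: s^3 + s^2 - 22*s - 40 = (s - 5)*(s^2 + 6*s + 8) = (s - 5)*(s + 4)*(s + 2)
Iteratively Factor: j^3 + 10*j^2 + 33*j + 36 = (j + 4)*(j^2 + 6*j + 9) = (j + 3)*(j + 4)*(j + 3)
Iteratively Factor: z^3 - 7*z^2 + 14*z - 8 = (z - 4)*(z^2 - 3*z + 2) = (z - 4)*(z - 1)*(z - 2)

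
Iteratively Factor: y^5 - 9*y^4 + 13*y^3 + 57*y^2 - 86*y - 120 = (y - 5)*(y^4 - 4*y^3 - 7*y^2 + 22*y + 24) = (y - 5)*(y + 1)*(y^3 - 5*y^2 - 2*y + 24) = (y - 5)*(y + 1)*(y + 2)*(y^2 - 7*y + 12) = (y - 5)*(y - 3)*(y + 1)*(y + 2)*(y - 4)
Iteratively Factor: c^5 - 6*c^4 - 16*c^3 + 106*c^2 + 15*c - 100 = (c + 1)*(c^4 - 7*c^3 - 9*c^2 + 115*c - 100) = (c - 5)*(c + 1)*(c^3 - 2*c^2 - 19*c + 20) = (c - 5)*(c - 1)*(c + 1)*(c^2 - c - 20) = (c - 5)*(c - 1)*(c + 1)*(c + 4)*(c - 5)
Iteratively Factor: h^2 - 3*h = (h)*(h - 3)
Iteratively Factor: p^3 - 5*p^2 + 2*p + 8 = (p - 2)*(p^2 - 3*p - 4) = (p - 2)*(p + 1)*(p - 4)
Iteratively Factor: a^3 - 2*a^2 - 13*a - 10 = (a + 2)*(a^2 - 4*a - 5) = (a - 5)*(a + 2)*(a + 1)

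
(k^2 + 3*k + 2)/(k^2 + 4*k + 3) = (k + 2)/(k + 3)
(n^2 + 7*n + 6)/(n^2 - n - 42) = (n + 1)/(n - 7)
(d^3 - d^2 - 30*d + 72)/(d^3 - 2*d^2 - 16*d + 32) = (d^2 + 3*d - 18)/(d^2 + 2*d - 8)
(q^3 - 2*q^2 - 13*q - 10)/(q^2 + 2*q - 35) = (q^2 + 3*q + 2)/(q + 7)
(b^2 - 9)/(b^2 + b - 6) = (b - 3)/(b - 2)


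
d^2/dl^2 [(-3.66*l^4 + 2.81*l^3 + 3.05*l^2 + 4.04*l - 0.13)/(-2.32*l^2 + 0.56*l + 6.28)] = (39.3991680000001*l^6 - 28.5304320000001*l^5 - 313.06176*l^4 + 70.8853120000001*l^3 + 1410.415872*l^2 - 1019.111904*l - 208.288864)/(12.487168*l^6 - 9.042432*l^5 - 99.22176*l^4 + 48.77824*l^3 + 268.58304*l^2 - 66.256512*l - 247.673152)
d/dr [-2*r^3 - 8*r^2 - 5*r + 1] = -6*r^2 - 16*r - 5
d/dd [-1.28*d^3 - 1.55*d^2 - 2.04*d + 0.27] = -3.84*d^2 - 3.1*d - 2.04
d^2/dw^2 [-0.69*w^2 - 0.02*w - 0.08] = -1.38000000000000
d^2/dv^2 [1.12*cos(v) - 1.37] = -1.12*cos(v)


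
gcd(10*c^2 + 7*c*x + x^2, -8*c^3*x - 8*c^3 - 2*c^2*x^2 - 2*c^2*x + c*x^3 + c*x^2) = 2*c + x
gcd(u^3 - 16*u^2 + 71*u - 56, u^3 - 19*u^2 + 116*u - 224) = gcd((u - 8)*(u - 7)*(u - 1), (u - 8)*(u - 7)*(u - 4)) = u^2 - 15*u + 56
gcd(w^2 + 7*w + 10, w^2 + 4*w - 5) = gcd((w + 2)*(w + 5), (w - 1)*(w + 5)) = w + 5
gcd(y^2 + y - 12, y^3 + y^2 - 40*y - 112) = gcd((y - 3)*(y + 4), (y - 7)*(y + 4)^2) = y + 4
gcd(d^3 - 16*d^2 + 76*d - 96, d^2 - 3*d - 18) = d - 6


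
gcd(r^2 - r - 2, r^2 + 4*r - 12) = r - 2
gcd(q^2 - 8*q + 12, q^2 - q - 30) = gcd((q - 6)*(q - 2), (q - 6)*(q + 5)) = q - 6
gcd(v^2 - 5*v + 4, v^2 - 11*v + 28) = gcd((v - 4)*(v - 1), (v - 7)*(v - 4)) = v - 4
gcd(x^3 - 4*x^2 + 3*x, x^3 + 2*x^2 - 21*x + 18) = x^2 - 4*x + 3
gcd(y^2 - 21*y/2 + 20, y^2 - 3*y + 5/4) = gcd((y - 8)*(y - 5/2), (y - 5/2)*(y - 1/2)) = y - 5/2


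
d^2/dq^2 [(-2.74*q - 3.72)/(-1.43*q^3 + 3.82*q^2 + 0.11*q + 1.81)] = (33.618156*q^5 + 1.47919200000004*q^4 - 244.305596*q^3 + 407.294736*q^2 - 46.519728*q - 52.442692)/(2.924207*q^9 - 23.434554*q^8 + 61.926579*q^7 - 63.241459*q^6 + 54.560253*q^5 - 77.66712*q^4 + 9.489766*q^3 - 37.609809*q^2 - 1.081113*q - 5.929741)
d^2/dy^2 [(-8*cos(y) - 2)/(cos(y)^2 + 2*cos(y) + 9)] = 8*(18*(1 - cos(2*y))^2*cos(y) - 2*(1 - cos(2*y))^2 + 689*cos(y) - 118*cos(2*y) - 93*cos(3*y) - 4*cos(5*y) + 198)/(4*cos(y) + cos(2*y) + 19)^3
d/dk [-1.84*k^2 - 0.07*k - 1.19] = -3.68*k - 0.07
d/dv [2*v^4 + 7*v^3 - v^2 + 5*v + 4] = 8*v^3 + 21*v^2 - 2*v + 5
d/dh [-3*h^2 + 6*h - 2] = 6 - 6*h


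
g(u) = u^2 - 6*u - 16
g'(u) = 2*u - 6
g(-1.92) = -0.79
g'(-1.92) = -9.84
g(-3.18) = 13.19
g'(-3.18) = -12.36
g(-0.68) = -11.46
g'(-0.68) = -7.36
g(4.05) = -23.90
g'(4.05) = 2.10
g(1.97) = -23.94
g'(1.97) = -2.06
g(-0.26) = -14.37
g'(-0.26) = -6.52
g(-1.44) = -5.29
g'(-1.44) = -8.88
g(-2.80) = 8.64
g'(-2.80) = -11.60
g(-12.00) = 200.00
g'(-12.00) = -30.00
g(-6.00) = 56.00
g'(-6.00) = -18.00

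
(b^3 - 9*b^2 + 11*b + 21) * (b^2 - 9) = b^5 - 9*b^4 + 2*b^3 + 102*b^2 - 99*b - 189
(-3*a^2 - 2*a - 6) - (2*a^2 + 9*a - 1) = -5*a^2 - 11*a - 5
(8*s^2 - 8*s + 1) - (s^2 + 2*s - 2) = 7*s^2 - 10*s + 3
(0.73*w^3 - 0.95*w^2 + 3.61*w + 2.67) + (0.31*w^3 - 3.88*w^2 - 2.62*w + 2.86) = 1.04*w^3 - 4.83*w^2 + 0.99*w + 5.53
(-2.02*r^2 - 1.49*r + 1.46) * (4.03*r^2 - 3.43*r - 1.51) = -8.1406*r^4 + 0.9239*r^3 + 14.0447*r^2 - 2.7579*r - 2.2046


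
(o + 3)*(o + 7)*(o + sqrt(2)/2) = o^3 + sqrt(2)*o^2/2 + 10*o^2 + 5*sqrt(2)*o + 21*o + 21*sqrt(2)/2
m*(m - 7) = m^2 - 7*m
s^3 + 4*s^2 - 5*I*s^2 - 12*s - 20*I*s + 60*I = (s - 2)*(s + 6)*(s - 5*I)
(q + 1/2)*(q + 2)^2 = q^3 + 9*q^2/2 + 6*q + 2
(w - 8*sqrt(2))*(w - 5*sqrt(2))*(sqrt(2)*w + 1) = sqrt(2)*w^3 - 25*w^2 + 67*sqrt(2)*w + 80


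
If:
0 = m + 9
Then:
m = -9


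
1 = 1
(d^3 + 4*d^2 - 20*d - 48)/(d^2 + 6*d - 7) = (d^3 + 4*d^2 - 20*d - 48)/(d^2 + 6*d - 7)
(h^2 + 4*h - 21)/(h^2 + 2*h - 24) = (h^2 + 4*h - 21)/(h^2 + 2*h - 24)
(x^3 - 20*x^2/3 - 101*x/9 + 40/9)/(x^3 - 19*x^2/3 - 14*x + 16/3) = (x + 5/3)/(x + 2)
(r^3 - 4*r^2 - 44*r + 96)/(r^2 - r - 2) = (r^2 - 2*r - 48)/(r + 1)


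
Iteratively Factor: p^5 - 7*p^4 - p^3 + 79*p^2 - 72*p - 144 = (p + 1)*(p^4 - 8*p^3 + 7*p^2 + 72*p - 144) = (p - 4)*(p + 1)*(p^3 - 4*p^2 - 9*p + 36) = (p - 4)*(p + 1)*(p + 3)*(p^2 - 7*p + 12) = (p - 4)*(p - 3)*(p + 1)*(p + 3)*(p - 4)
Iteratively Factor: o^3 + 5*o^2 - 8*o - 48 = (o + 4)*(o^2 + o - 12) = (o - 3)*(o + 4)*(o + 4)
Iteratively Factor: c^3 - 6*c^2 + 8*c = (c)*(c^2 - 6*c + 8) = c*(c - 4)*(c - 2)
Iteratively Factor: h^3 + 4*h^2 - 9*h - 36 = (h - 3)*(h^2 + 7*h + 12) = (h - 3)*(h + 3)*(h + 4)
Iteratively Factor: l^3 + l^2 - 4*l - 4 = (l - 2)*(l^2 + 3*l + 2) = (l - 2)*(l + 1)*(l + 2)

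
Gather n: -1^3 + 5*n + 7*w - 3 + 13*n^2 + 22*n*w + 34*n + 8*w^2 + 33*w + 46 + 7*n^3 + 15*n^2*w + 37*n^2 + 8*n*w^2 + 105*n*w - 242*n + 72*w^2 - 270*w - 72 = 7*n^3 + n^2*(15*w + 50) + n*(8*w^2 + 127*w - 203) + 80*w^2 - 230*w - 30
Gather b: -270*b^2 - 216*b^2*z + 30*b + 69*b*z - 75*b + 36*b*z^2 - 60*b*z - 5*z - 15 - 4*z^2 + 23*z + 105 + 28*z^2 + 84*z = b^2*(-216*z - 270) + b*(36*z^2 + 9*z - 45) + 24*z^2 + 102*z + 90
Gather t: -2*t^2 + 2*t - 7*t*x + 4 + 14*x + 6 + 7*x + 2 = -2*t^2 + t*(2 - 7*x) + 21*x + 12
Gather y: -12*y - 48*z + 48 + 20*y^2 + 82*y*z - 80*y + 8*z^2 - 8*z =20*y^2 + y*(82*z - 92) + 8*z^2 - 56*z + 48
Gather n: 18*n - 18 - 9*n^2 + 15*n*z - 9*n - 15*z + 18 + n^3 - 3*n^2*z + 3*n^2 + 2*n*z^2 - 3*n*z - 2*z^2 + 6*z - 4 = n^3 + n^2*(-3*z - 6) + n*(2*z^2 + 12*z + 9) - 2*z^2 - 9*z - 4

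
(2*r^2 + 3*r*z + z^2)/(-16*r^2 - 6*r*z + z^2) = (r + z)/(-8*r + z)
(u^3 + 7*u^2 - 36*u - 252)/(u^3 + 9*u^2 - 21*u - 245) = (u^2 - 36)/(u^2 + 2*u - 35)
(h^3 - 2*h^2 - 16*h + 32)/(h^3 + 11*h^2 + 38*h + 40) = (h^2 - 6*h + 8)/(h^2 + 7*h + 10)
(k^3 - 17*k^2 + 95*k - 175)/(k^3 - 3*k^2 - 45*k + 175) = (k - 7)/(k + 7)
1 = 1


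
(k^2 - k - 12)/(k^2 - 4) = (k^2 - k - 12)/(k^2 - 4)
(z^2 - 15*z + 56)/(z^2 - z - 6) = (-z^2 + 15*z - 56)/(-z^2 + z + 6)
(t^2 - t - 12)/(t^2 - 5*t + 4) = (t + 3)/(t - 1)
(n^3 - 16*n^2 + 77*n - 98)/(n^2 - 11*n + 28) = (n^2 - 9*n + 14)/(n - 4)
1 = 1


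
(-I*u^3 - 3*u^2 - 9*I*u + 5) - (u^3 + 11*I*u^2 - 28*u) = -u^3 - I*u^3 - 3*u^2 - 11*I*u^2 + 28*u - 9*I*u + 5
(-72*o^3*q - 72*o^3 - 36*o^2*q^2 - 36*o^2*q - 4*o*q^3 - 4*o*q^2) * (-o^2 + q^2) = 72*o^5*q + 72*o^5 + 36*o^4*q^2 + 36*o^4*q - 68*o^3*q^3 - 68*o^3*q^2 - 36*o^2*q^4 - 36*o^2*q^3 - 4*o*q^5 - 4*o*q^4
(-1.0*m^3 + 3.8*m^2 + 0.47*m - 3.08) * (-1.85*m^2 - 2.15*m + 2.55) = 1.85*m^5 - 4.88*m^4 - 11.5895*m^3 + 14.3775*m^2 + 7.8205*m - 7.854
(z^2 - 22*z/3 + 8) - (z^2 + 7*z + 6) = 2 - 43*z/3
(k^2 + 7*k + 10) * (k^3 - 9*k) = k^5 + 7*k^4 + k^3 - 63*k^2 - 90*k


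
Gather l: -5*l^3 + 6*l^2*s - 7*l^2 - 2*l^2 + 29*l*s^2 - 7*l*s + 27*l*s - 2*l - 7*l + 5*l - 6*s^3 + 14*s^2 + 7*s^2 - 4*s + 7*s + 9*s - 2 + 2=-5*l^3 + l^2*(6*s - 9) + l*(29*s^2 + 20*s - 4) - 6*s^3 + 21*s^2 + 12*s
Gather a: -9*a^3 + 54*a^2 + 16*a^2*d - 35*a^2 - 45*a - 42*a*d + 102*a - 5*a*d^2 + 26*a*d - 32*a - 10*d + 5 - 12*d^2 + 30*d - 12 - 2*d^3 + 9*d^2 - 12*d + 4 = -9*a^3 + a^2*(16*d + 19) + a*(-5*d^2 - 16*d + 25) - 2*d^3 - 3*d^2 + 8*d - 3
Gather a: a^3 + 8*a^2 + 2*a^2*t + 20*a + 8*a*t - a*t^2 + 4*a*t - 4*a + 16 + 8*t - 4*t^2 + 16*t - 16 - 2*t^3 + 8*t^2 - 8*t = a^3 + a^2*(2*t + 8) + a*(-t^2 + 12*t + 16) - 2*t^3 + 4*t^2 + 16*t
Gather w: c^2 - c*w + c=c^2 - c*w + c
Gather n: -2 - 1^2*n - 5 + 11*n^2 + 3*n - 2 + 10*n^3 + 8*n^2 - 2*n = 10*n^3 + 19*n^2 - 9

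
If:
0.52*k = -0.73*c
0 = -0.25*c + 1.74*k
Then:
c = 0.00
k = 0.00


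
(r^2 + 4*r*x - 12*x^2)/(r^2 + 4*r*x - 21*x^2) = (r^2 + 4*r*x - 12*x^2)/(r^2 + 4*r*x - 21*x^2)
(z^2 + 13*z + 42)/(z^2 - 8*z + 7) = (z^2 + 13*z + 42)/(z^2 - 8*z + 7)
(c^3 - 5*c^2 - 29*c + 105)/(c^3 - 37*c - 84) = (c^2 + 2*c - 15)/(c^2 + 7*c + 12)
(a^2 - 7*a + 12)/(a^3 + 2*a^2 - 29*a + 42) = (a - 4)/(a^2 + 5*a - 14)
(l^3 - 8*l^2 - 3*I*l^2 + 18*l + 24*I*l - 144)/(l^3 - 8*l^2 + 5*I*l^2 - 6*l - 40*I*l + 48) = (l - 6*I)/(l + 2*I)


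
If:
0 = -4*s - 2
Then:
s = -1/2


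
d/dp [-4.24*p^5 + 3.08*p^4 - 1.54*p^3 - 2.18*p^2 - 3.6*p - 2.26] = -21.2*p^4 + 12.32*p^3 - 4.62*p^2 - 4.36*p - 3.6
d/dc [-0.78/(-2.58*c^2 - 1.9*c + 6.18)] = (-4.0248*c - 1.482)/(2.58*c^2 + 1.9*c - 6.18)^2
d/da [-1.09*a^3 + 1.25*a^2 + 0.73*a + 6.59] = -3.27*a^2 + 2.5*a + 0.73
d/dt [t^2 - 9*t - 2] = 2*t - 9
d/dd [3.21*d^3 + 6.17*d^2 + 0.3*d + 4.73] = 9.63*d^2 + 12.34*d + 0.3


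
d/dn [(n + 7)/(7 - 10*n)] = 77/(10*n - 7)^2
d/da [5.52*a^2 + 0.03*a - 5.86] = 11.04*a + 0.03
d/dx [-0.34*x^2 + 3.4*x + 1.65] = 3.4 - 0.68*x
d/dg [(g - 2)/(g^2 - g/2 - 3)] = -4/(4*g^2 + 12*g + 9)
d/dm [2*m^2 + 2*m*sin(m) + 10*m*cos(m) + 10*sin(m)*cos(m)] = -10*m*sin(m) + 2*m*cos(m) + 4*m + 2*sin(m) + 10*cos(m) + 10*cos(2*m)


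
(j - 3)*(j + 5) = j^2 + 2*j - 15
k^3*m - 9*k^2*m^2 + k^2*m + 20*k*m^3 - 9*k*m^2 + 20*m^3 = (k - 5*m)*(k - 4*m)*(k*m + m)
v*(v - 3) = v^2 - 3*v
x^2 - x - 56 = (x - 8)*(x + 7)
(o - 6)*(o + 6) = o^2 - 36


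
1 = 1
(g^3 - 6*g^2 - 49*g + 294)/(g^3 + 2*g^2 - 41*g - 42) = (g - 7)/(g + 1)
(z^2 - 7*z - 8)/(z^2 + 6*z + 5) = (z - 8)/(z + 5)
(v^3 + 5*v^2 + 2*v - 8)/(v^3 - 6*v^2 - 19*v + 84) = (v^2 + v - 2)/(v^2 - 10*v + 21)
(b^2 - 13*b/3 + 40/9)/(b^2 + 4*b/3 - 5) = (b - 8/3)/(b + 3)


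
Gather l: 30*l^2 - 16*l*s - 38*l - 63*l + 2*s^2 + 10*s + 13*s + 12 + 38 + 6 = 30*l^2 + l*(-16*s - 101) + 2*s^2 + 23*s + 56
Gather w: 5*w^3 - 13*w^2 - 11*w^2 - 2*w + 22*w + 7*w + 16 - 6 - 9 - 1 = 5*w^3 - 24*w^2 + 27*w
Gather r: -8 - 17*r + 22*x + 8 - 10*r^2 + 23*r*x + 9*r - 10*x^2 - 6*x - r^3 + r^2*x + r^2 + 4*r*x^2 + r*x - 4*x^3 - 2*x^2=-r^3 + r^2*(x - 9) + r*(4*x^2 + 24*x - 8) - 4*x^3 - 12*x^2 + 16*x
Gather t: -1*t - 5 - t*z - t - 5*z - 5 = t*(-z - 2) - 5*z - 10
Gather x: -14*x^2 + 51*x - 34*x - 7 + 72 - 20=-14*x^2 + 17*x + 45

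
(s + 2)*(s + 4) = s^2 + 6*s + 8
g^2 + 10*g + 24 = (g + 4)*(g + 6)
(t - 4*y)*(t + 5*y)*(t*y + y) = t^3*y + t^2*y^2 + t^2*y - 20*t*y^3 + t*y^2 - 20*y^3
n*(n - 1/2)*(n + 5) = n^3 + 9*n^2/2 - 5*n/2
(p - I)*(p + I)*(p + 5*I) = p^3 + 5*I*p^2 + p + 5*I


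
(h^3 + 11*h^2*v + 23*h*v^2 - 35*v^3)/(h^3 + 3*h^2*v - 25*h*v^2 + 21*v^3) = (-h - 5*v)/(-h + 3*v)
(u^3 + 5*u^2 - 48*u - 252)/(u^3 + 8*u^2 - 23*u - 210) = (u^2 - u - 42)/(u^2 + 2*u - 35)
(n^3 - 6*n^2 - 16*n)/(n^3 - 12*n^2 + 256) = n*(n + 2)/(n^2 - 4*n - 32)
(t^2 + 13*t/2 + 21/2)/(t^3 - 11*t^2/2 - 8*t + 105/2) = (2*t + 7)/(2*t^2 - 17*t + 35)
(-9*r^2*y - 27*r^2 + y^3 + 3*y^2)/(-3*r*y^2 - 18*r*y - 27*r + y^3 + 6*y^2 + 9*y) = (3*r + y)/(y + 3)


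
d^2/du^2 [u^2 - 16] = 2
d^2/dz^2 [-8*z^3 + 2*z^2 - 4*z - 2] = 4 - 48*z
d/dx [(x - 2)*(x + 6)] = 2*x + 4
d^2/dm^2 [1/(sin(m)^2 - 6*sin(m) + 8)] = 2*(-2*sin(m)^4 + 9*sin(m)^3 + sin(m)^2 - 42*sin(m) + 28)/(sin(m)^2 - 6*sin(m) + 8)^3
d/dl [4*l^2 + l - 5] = 8*l + 1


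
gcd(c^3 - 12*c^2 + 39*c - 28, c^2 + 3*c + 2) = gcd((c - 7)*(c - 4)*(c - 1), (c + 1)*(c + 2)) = 1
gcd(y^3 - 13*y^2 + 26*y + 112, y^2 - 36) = 1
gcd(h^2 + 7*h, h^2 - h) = h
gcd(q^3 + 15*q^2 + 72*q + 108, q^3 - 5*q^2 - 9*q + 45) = q + 3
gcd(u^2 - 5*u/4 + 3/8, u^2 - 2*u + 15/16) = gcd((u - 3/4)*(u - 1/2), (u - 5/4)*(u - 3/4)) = u - 3/4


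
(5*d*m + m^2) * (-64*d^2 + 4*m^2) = -320*d^3*m - 64*d^2*m^2 + 20*d*m^3 + 4*m^4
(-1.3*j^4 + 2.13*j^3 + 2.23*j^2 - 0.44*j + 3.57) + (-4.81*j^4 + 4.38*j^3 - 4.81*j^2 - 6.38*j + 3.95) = -6.11*j^4 + 6.51*j^3 - 2.58*j^2 - 6.82*j + 7.52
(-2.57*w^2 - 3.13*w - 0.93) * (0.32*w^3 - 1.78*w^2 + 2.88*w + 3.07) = -0.8224*w^5 + 3.573*w^4 - 2.1278*w^3 - 15.2489*w^2 - 12.2875*w - 2.8551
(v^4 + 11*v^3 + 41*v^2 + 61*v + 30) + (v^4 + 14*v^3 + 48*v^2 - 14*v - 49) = 2*v^4 + 25*v^3 + 89*v^2 + 47*v - 19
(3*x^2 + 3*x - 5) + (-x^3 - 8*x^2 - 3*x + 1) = -x^3 - 5*x^2 - 4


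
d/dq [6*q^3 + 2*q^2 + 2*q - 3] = 18*q^2 + 4*q + 2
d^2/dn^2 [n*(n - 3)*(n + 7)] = 6*n + 8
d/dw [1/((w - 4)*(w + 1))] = (3 - 2*w)/(w^4 - 6*w^3 + w^2 + 24*w + 16)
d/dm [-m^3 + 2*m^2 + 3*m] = -3*m^2 + 4*m + 3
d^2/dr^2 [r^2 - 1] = 2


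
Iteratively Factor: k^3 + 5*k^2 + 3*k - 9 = (k - 1)*(k^2 + 6*k + 9) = (k - 1)*(k + 3)*(k + 3)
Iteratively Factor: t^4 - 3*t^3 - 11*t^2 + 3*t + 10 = (t + 2)*(t^3 - 5*t^2 - t + 5) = (t - 1)*(t + 2)*(t^2 - 4*t - 5) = (t - 5)*(t - 1)*(t + 2)*(t + 1)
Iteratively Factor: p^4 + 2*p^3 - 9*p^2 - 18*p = (p + 3)*(p^3 - p^2 - 6*p) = p*(p + 3)*(p^2 - p - 6) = p*(p + 2)*(p + 3)*(p - 3)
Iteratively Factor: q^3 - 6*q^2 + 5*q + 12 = (q + 1)*(q^2 - 7*q + 12) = (q - 3)*(q + 1)*(q - 4)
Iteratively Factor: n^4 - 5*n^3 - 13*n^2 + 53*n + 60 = (n - 5)*(n^3 - 13*n - 12) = (n - 5)*(n + 1)*(n^2 - n - 12) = (n - 5)*(n - 4)*(n + 1)*(n + 3)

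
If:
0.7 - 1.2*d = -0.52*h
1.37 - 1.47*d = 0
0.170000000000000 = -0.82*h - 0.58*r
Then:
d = 0.93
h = 0.80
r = -1.43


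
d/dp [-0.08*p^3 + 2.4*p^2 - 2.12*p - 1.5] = -0.24*p^2 + 4.8*p - 2.12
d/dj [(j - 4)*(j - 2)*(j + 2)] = 3*j^2 - 8*j - 4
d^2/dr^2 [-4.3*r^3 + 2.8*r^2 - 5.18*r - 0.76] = 5.6 - 25.8*r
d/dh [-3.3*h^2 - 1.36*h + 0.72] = -6.6*h - 1.36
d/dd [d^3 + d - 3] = 3*d^2 + 1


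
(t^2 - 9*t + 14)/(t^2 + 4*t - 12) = (t - 7)/(t + 6)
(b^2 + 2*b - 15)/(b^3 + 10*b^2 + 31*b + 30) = (b - 3)/(b^2 + 5*b + 6)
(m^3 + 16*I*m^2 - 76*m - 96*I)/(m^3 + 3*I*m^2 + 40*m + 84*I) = (m^2 + 14*I*m - 48)/(m^2 + I*m + 42)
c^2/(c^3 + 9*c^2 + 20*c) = c/(c^2 + 9*c + 20)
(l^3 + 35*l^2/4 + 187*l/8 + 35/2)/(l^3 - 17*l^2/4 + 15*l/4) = (8*l^3 + 70*l^2 + 187*l + 140)/(2*l*(4*l^2 - 17*l + 15))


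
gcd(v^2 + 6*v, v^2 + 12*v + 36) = v + 6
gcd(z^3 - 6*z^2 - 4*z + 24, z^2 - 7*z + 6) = z - 6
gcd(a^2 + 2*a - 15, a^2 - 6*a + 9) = a - 3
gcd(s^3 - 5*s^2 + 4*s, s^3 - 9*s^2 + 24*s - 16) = s^2 - 5*s + 4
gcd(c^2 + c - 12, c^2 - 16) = c + 4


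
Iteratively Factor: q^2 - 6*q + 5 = (q - 1)*(q - 5)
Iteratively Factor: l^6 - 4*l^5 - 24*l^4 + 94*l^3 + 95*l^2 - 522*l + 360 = (l + 3)*(l^5 - 7*l^4 - 3*l^3 + 103*l^2 - 214*l + 120) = (l - 3)*(l + 3)*(l^4 - 4*l^3 - 15*l^2 + 58*l - 40) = (l - 3)*(l + 3)*(l + 4)*(l^3 - 8*l^2 + 17*l - 10) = (l - 5)*(l - 3)*(l + 3)*(l + 4)*(l^2 - 3*l + 2) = (l - 5)*(l - 3)*(l - 2)*(l + 3)*(l + 4)*(l - 1)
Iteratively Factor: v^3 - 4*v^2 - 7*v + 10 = (v - 1)*(v^2 - 3*v - 10) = (v - 5)*(v - 1)*(v + 2)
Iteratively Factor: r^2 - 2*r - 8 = (r + 2)*(r - 4)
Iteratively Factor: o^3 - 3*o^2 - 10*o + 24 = (o - 2)*(o^2 - o - 12) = (o - 4)*(o - 2)*(o + 3)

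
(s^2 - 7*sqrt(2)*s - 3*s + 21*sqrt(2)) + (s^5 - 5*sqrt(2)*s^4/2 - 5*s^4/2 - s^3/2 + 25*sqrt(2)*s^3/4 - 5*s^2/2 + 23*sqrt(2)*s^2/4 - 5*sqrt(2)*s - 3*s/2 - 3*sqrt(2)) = s^5 - 5*sqrt(2)*s^4/2 - 5*s^4/2 - s^3/2 + 25*sqrt(2)*s^3/4 - 3*s^2/2 + 23*sqrt(2)*s^2/4 - 12*sqrt(2)*s - 9*s/2 + 18*sqrt(2)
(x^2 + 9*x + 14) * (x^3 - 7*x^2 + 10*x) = x^5 + 2*x^4 - 39*x^3 - 8*x^2 + 140*x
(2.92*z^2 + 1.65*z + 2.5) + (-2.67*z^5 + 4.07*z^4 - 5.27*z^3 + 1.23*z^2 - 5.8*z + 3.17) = -2.67*z^5 + 4.07*z^4 - 5.27*z^3 + 4.15*z^2 - 4.15*z + 5.67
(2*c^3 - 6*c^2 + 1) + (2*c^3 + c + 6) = 4*c^3 - 6*c^2 + c + 7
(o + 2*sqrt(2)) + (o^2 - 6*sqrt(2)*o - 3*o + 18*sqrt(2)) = o^2 - 6*sqrt(2)*o - 2*o + 20*sqrt(2)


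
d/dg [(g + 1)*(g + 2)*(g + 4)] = 3*g^2 + 14*g + 14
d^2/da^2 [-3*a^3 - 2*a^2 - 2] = -18*a - 4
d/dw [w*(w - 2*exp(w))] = -2*w*exp(w) + 2*w - 2*exp(w)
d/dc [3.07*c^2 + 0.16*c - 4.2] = 6.14*c + 0.16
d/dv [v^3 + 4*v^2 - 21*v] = 3*v^2 + 8*v - 21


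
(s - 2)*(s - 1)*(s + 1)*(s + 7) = s^4 + 5*s^3 - 15*s^2 - 5*s + 14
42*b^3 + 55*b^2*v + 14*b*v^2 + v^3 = (b + v)*(6*b + v)*(7*b + v)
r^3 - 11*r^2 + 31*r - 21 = (r - 7)*(r - 3)*(r - 1)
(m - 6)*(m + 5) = m^2 - m - 30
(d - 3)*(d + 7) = d^2 + 4*d - 21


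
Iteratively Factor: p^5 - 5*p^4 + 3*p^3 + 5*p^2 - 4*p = (p - 1)*(p^4 - 4*p^3 - p^2 + 4*p) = p*(p - 1)*(p^3 - 4*p^2 - p + 4) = p*(p - 1)^2*(p^2 - 3*p - 4) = p*(p - 1)^2*(p + 1)*(p - 4)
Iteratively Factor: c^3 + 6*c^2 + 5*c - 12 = (c + 4)*(c^2 + 2*c - 3) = (c - 1)*(c + 4)*(c + 3)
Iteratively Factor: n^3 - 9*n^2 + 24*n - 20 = (n - 2)*(n^2 - 7*n + 10) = (n - 5)*(n - 2)*(n - 2)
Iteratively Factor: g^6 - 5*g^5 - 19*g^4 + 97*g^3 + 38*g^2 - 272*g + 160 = (g - 4)*(g^5 - g^4 - 23*g^3 + 5*g^2 + 58*g - 40) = (g - 4)*(g + 2)*(g^4 - 3*g^3 - 17*g^2 + 39*g - 20) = (g - 4)*(g - 1)*(g + 2)*(g^3 - 2*g^2 - 19*g + 20) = (g - 5)*(g - 4)*(g - 1)*(g + 2)*(g^2 + 3*g - 4) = (g - 5)*(g - 4)*(g - 1)*(g + 2)*(g + 4)*(g - 1)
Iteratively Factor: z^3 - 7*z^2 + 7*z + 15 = (z - 5)*(z^2 - 2*z - 3) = (z - 5)*(z + 1)*(z - 3)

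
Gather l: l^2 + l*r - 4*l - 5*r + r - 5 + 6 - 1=l^2 + l*(r - 4) - 4*r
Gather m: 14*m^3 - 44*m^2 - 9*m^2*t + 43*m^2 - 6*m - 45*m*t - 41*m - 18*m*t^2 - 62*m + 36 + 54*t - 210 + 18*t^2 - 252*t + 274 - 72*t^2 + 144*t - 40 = 14*m^3 + m^2*(-9*t - 1) + m*(-18*t^2 - 45*t - 109) - 54*t^2 - 54*t + 60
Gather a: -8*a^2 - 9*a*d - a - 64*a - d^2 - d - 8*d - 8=-8*a^2 + a*(-9*d - 65) - d^2 - 9*d - 8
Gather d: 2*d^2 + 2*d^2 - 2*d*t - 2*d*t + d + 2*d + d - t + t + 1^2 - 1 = 4*d^2 + d*(4 - 4*t)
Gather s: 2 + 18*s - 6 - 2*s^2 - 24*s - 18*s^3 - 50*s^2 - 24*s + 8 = -18*s^3 - 52*s^2 - 30*s + 4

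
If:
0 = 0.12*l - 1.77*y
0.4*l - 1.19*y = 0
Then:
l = 0.00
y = 0.00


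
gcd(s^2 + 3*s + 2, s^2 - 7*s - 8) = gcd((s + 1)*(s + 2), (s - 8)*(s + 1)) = s + 1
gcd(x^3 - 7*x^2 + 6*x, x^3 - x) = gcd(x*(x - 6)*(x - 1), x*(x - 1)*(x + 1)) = x^2 - x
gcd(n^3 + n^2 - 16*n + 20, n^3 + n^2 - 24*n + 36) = n - 2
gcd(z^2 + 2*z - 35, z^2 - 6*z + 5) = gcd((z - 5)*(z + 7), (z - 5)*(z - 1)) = z - 5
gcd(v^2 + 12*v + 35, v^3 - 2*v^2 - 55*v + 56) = v + 7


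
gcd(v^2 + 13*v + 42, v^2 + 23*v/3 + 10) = v + 6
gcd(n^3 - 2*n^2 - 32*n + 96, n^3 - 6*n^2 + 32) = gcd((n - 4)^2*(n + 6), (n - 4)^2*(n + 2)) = n^2 - 8*n + 16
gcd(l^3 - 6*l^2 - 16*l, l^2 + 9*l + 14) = l + 2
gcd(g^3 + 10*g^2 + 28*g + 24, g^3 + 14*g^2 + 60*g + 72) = g^2 + 8*g + 12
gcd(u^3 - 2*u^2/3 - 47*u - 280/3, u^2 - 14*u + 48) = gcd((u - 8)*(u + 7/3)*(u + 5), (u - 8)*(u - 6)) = u - 8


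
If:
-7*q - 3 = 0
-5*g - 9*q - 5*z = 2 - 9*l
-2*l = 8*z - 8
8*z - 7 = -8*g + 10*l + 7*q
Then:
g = -23/154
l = 18/77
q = -3/7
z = 145/154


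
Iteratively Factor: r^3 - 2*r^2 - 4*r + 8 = (r - 2)*(r^2 - 4) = (r - 2)^2*(r + 2)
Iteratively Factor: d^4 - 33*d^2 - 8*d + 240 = (d + 4)*(d^3 - 4*d^2 - 17*d + 60) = (d + 4)^2*(d^2 - 8*d + 15) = (d - 5)*(d + 4)^2*(d - 3)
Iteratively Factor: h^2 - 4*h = (h - 4)*(h)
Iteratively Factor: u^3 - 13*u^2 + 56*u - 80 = (u - 5)*(u^2 - 8*u + 16) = (u - 5)*(u - 4)*(u - 4)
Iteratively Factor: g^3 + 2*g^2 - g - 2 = (g + 1)*(g^2 + g - 2) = (g - 1)*(g + 1)*(g + 2)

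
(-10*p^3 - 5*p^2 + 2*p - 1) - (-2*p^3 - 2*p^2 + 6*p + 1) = -8*p^3 - 3*p^2 - 4*p - 2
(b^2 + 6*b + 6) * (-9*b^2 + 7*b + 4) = -9*b^4 - 47*b^3 - 8*b^2 + 66*b + 24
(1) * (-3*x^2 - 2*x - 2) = -3*x^2 - 2*x - 2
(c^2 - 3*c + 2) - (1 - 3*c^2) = 4*c^2 - 3*c + 1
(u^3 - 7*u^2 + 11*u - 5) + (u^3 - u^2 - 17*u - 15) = 2*u^3 - 8*u^2 - 6*u - 20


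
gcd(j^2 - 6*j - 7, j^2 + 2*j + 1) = j + 1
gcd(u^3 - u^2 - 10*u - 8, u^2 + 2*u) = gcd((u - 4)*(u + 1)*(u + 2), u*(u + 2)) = u + 2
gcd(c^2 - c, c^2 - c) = c^2 - c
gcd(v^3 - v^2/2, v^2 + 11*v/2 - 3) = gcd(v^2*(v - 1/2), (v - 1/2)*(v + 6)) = v - 1/2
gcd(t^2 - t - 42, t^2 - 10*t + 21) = t - 7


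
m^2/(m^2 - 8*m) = m/(m - 8)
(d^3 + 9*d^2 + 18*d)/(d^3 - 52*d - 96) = d*(d + 3)/(d^2 - 6*d - 16)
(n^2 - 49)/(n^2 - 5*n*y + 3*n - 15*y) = (n^2 - 49)/(n^2 - 5*n*y + 3*n - 15*y)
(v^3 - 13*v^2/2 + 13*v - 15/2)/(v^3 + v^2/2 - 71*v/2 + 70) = (v^2 - 4*v + 3)/(v^2 + 3*v - 28)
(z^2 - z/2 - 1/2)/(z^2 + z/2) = (z - 1)/z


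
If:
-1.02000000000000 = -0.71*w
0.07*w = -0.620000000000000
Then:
No Solution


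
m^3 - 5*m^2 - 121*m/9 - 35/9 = (m - 7)*(m + 1/3)*(m + 5/3)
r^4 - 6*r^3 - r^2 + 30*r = r*(r - 5)*(r - 3)*(r + 2)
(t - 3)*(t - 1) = t^2 - 4*t + 3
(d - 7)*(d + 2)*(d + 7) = d^3 + 2*d^2 - 49*d - 98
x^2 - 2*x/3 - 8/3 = (x - 2)*(x + 4/3)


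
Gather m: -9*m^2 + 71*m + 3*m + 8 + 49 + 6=-9*m^2 + 74*m + 63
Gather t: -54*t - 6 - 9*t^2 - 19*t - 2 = -9*t^2 - 73*t - 8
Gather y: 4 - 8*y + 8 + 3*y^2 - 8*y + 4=3*y^2 - 16*y + 16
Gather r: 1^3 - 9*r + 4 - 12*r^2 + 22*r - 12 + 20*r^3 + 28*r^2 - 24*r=20*r^3 + 16*r^2 - 11*r - 7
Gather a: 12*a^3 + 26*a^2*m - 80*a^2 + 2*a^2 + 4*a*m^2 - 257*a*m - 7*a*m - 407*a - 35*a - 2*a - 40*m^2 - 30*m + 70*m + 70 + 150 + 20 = 12*a^3 + a^2*(26*m - 78) + a*(4*m^2 - 264*m - 444) - 40*m^2 + 40*m + 240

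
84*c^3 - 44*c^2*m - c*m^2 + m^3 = (-6*c + m)*(-2*c + m)*(7*c + m)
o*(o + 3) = o^2 + 3*o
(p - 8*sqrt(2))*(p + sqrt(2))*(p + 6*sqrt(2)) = p^3 - sqrt(2)*p^2 - 100*p - 96*sqrt(2)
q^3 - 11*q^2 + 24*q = q*(q - 8)*(q - 3)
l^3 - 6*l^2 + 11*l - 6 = (l - 3)*(l - 2)*(l - 1)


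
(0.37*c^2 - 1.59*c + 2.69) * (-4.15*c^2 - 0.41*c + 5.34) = -1.5355*c^4 + 6.4468*c^3 - 8.5358*c^2 - 9.5935*c + 14.3646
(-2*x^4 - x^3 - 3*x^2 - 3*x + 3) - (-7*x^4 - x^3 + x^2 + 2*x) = 5*x^4 - 4*x^2 - 5*x + 3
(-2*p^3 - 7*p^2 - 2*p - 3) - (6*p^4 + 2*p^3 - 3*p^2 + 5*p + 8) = -6*p^4 - 4*p^3 - 4*p^2 - 7*p - 11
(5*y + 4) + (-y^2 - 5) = -y^2 + 5*y - 1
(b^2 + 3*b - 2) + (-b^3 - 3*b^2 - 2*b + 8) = -b^3 - 2*b^2 + b + 6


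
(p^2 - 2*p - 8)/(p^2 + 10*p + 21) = (p^2 - 2*p - 8)/(p^2 + 10*p + 21)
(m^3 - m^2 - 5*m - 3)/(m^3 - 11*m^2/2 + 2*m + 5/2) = 2*(m^3 - m^2 - 5*m - 3)/(2*m^3 - 11*m^2 + 4*m + 5)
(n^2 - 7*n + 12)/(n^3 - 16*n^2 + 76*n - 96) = (n^2 - 7*n + 12)/(n^3 - 16*n^2 + 76*n - 96)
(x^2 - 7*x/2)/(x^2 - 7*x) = (x - 7/2)/(x - 7)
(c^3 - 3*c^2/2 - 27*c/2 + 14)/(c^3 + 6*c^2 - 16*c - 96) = (2*c^2 + 5*c - 7)/(2*(c^2 + 10*c + 24))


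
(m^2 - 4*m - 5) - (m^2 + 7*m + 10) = -11*m - 15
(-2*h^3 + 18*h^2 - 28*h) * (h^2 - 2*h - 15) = -2*h^5 + 22*h^4 - 34*h^3 - 214*h^2 + 420*h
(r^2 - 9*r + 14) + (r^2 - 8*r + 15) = 2*r^2 - 17*r + 29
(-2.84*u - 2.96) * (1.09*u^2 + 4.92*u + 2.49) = -3.0956*u^3 - 17.1992*u^2 - 21.6348*u - 7.3704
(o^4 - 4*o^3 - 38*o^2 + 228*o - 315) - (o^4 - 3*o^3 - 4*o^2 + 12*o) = -o^3 - 34*o^2 + 216*o - 315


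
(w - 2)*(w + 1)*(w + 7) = w^3 + 6*w^2 - 9*w - 14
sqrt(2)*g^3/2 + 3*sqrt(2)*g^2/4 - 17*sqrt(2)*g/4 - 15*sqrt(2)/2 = (g - 3)*(g + 5/2)*(sqrt(2)*g/2 + sqrt(2))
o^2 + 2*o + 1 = (o + 1)^2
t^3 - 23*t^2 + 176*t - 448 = (t - 8)^2*(t - 7)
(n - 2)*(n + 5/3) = n^2 - n/3 - 10/3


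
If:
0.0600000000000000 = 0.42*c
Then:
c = 0.14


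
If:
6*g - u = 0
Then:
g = u/6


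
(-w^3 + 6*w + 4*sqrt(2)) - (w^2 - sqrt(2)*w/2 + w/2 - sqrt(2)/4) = -w^3 - w^2 + sqrt(2)*w/2 + 11*w/2 + 17*sqrt(2)/4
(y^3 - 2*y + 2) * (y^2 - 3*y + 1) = y^5 - 3*y^4 - y^3 + 8*y^2 - 8*y + 2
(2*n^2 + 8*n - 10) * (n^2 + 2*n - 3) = 2*n^4 + 12*n^3 - 44*n + 30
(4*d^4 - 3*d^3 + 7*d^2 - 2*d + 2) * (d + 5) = 4*d^5 + 17*d^4 - 8*d^3 + 33*d^2 - 8*d + 10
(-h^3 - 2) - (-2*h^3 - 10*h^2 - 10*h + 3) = h^3 + 10*h^2 + 10*h - 5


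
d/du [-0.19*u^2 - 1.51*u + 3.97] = -0.38*u - 1.51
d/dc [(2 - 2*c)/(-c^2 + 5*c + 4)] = 2*(-c^2 + 2*c - 9)/(c^4 - 10*c^3 + 17*c^2 + 40*c + 16)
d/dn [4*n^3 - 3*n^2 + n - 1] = 12*n^2 - 6*n + 1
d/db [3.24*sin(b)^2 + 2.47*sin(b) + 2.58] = (6.48*sin(b) + 2.47)*cos(b)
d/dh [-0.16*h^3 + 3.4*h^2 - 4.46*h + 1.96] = -0.48*h^2 + 6.8*h - 4.46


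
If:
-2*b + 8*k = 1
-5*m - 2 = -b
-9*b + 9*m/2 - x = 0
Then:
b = -10*x/81 - 2/9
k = 5/72 - 5*x/162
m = -2*x/81 - 4/9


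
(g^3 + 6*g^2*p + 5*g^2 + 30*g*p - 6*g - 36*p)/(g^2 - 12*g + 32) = (g^3 + 6*g^2*p + 5*g^2 + 30*g*p - 6*g - 36*p)/(g^2 - 12*g + 32)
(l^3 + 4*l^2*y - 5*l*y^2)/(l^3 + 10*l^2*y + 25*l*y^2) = (l - y)/(l + 5*y)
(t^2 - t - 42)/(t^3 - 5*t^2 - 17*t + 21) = (t + 6)/(t^2 + 2*t - 3)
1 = 1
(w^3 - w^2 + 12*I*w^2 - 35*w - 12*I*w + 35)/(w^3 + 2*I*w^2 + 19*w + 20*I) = (w^2 + w*(-1 + 7*I) - 7*I)/(w^2 - 3*I*w + 4)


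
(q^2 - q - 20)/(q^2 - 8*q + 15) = (q + 4)/(q - 3)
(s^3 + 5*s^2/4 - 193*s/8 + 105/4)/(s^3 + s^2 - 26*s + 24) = (8*s^2 - 38*s + 35)/(8*(s^2 - 5*s + 4))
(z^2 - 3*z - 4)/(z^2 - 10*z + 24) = (z + 1)/(z - 6)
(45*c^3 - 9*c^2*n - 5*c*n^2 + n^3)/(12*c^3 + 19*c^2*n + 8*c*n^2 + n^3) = (15*c^2 - 8*c*n + n^2)/(4*c^2 + 5*c*n + n^2)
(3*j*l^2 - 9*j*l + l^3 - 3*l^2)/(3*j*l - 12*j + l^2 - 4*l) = l*(l - 3)/(l - 4)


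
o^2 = o^2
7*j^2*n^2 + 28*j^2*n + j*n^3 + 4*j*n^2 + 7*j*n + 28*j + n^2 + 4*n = (7*j + n)*(n + 4)*(j*n + 1)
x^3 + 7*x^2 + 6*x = x*(x + 1)*(x + 6)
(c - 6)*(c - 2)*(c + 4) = c^3 - 4*c^2 - 20*c + 48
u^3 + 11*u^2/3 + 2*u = u*(u + 2/3)*(u + 3)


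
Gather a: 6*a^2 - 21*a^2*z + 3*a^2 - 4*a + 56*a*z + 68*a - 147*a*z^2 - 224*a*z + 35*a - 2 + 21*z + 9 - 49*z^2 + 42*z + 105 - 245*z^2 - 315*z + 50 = a^2*(9 - 21*z) + a*(-147*z^2 - 168*z + 99) - 294*z^2 - 252*z + 162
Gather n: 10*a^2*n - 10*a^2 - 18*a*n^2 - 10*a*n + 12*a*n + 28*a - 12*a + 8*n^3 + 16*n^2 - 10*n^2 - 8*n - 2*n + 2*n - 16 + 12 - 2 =-10*a^2 + 16*a + 8*n^3 + n^2*(6 - 18*a) + n*(10*a^2 + 2*a - 8) - 6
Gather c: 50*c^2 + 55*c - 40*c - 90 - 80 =50*c^2 + 15*c - 170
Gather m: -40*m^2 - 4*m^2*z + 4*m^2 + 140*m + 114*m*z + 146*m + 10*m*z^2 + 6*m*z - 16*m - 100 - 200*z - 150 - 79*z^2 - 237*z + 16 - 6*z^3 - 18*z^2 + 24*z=m^2*(-4*z - 36) + m*(10*z^2 + 120*z + 270) - 6*z^3 - 97*z^2 - 413*z - 234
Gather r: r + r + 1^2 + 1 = 2*r + 2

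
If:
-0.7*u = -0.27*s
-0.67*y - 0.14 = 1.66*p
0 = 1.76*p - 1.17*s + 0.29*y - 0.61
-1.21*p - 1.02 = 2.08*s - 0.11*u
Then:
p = 0.05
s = -0.53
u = -0.20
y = -0.33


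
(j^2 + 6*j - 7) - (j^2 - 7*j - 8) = 13*j + 1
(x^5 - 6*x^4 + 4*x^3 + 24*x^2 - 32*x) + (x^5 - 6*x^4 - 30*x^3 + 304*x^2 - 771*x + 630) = 2*x^5 - 12*x^4 - 26*x^3 + 328*x^2 - 803*x + 630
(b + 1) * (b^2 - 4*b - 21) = b^3 - 3*b^2 - 25*b - 21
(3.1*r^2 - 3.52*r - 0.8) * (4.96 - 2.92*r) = -9.052*r^3 + 25.6544*r^2 - 15.1232*r - 3.968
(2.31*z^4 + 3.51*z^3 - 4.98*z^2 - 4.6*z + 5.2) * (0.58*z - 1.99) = 1.3398*z^5 - 2.5611*z^4 - 9.8733*z^3 + 7.2422*z^2 + 12.17*z - 10.348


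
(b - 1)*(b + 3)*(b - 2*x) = b^3 - 2*b^2*x + 2*b^2 - 4*b*x - 3*b + 6*x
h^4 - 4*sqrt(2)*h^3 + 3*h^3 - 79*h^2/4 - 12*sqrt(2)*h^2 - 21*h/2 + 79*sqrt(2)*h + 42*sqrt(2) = (h - 7/2)*(h + 1/2)*(h + 6)*(h - 4*sqrt(2))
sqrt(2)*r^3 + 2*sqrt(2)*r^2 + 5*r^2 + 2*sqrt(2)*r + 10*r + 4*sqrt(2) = (r + 2)*(r + 2*sqrt(2))*(sqrt(2)*r + 1)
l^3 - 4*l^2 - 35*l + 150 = (l - 5)^2*(l + 6)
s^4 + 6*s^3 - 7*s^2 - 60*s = s*(s - 3)*(s + 4)*(s + 5)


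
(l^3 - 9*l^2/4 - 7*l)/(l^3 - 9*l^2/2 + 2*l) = (4*l + 7)/(2*(2*l - 1))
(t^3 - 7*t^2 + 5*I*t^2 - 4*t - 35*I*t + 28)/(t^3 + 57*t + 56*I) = (t^2 + t*(-7 + 4*I) - 28*I)/(t^2 - I*t + 56)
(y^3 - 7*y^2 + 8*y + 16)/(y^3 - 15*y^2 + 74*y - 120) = (y^2 - 3*y - 4)/(y^2 - 11*y + 30)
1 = 1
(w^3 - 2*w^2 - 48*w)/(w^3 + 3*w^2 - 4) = w*(w^2 - 2*w - 48)/(w^3 + 3*w^2 - 4)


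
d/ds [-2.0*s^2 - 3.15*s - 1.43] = -4.0*s - 3.15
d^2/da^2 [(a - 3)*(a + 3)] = 2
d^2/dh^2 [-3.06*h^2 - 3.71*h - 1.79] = -6.12000000000000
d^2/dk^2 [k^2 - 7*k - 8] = 2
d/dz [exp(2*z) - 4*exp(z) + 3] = 2*(exp(z) - 2)*exp(z)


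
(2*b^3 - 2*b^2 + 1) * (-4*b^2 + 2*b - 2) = -8*b^5 + 12*b^4 - 8*b^3 + 2*b - 2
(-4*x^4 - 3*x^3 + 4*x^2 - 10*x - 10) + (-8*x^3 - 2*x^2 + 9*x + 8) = -4*x^4 - 11*x^3 + 2*x^2 - x - 2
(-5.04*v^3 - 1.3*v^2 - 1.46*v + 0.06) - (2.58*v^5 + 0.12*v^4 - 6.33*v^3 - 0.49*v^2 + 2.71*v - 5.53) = -2.58*v^5 - 0.12*v^4 + 1.29*v^3 - 0.81*v^2 - 4.17*v + 5.59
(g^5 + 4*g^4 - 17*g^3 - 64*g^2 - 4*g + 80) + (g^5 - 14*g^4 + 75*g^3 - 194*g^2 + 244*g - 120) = 2*g^5 - 10*g^4 + 58*g^3 - 258*g^2 + 240*g - 40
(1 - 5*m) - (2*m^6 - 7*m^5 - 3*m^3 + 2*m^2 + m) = -2*m^6 + 7*m^5 + 3*m^3 - 2*m^2 - 6*m + 1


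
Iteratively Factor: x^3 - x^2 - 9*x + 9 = (x - 1)*(x^2 - 9) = (x - 1)*(x + 3)*(x - 3)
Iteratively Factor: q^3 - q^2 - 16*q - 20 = (q + 2)*(q^2 - 3*q - 10) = (q - 5)*(q + 2)*(q + 2)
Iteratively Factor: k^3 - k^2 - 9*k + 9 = (k + 3)*(k^2 - 4*k + 3) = (k - 1)*(k + 3)*(k - 3)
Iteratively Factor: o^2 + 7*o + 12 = (o + 3)*(o + 4)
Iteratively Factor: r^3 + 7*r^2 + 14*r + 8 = (r + 2)*(r^2 + 5*r + 4) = (r + 1)*(r + 2)*(r + 4)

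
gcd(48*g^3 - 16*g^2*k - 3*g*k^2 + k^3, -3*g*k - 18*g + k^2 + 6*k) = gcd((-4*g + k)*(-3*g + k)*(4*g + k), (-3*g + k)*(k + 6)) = 3*g - k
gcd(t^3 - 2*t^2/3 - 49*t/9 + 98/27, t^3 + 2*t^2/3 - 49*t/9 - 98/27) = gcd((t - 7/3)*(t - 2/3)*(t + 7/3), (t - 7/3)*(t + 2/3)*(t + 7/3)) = t^2 - 49/9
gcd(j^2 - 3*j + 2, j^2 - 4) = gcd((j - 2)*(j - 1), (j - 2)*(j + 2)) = j - 2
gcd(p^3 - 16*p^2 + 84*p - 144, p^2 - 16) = p - 4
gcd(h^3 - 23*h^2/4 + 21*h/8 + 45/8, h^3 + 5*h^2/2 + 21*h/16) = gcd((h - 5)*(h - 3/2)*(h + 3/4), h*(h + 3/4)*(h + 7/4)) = h + 3/4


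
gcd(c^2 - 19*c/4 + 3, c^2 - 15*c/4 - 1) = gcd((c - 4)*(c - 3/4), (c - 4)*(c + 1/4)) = c - 4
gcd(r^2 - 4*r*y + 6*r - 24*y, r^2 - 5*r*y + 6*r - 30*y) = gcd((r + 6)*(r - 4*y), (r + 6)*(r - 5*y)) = r + 6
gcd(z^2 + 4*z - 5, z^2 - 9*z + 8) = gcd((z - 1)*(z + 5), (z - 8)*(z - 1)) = z - 1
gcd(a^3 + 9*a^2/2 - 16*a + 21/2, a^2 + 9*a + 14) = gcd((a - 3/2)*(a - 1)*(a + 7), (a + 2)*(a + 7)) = a + 7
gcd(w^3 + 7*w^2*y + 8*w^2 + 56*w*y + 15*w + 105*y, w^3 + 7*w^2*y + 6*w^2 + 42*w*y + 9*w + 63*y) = w^2 + 7*w*y + 3*w + 21*y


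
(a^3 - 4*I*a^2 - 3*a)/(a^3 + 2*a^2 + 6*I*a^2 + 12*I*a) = (a^2 - 4*I*a - 3)/(a^2 + a*(2 + 6*I) + 12*I)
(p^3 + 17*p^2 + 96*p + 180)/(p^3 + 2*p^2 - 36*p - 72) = (p^2 + 11*p + 30)/(p^2 - 4*p - 12)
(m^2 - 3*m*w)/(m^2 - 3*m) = (m - 3*w)/(m - 3)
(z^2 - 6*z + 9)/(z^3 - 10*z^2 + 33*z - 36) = 1/(z - 4)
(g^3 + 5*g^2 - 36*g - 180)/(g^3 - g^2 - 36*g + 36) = (g + 5)/(g - 1)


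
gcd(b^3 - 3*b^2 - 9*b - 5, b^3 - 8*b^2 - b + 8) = b + 1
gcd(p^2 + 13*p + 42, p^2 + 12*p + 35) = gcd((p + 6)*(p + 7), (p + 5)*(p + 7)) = p + 7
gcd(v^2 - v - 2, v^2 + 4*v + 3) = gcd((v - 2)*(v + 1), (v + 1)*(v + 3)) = v + 1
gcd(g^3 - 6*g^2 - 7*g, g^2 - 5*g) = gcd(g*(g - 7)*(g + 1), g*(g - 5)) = g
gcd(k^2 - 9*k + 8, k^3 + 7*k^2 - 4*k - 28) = 1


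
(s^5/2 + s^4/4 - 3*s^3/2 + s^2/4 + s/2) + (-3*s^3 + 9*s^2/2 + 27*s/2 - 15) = s^5/2 + s^4/4 - 9*s^3/2 + 19*s^2/4 + 14*s - 15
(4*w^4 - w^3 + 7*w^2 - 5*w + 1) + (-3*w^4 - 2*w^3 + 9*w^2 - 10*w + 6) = w^4 - 3*w^3 + 16*w^2 - 15*w + 7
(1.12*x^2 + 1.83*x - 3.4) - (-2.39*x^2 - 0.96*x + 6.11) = 3.51*x^2 + 2.79*x - 9.51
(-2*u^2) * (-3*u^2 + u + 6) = 6*u^4 - 2*u^3 - 12*u^2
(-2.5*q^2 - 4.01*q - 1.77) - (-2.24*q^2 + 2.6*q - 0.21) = -0.26*q^2 - 6.61*q - 1.56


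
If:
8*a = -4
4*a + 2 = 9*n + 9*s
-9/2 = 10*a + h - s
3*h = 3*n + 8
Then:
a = -1/2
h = 19/12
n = -13/12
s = 13/12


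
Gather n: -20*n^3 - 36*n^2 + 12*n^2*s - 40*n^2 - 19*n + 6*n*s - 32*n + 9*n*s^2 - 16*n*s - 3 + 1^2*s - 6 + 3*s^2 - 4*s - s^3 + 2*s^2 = -20*n^3 + n^2*(12*s - 76) + n*(9*s^2 - 10*s - 51) - s^3 + 5*s^2 - 3*s - 9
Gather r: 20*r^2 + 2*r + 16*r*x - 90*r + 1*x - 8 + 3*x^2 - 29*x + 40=20*r^2 + r*(16*x - 88) + 3*x^2 - 28*x + 32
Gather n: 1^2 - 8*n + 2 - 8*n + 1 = 4 - 16*n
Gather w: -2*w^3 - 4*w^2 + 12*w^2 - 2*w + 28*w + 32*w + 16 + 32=-2*w^3 + 8*w^2 + 58*w + 48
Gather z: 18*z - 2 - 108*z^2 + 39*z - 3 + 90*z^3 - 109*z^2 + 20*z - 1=90*z^3 - 217*z^2 + 77*z - 6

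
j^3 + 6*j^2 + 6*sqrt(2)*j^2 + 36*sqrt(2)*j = j*(j + 6)*(j + 6*sqrt(2))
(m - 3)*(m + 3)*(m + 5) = m^3 + 5*m^2 - 9*m - 45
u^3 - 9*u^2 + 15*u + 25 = (u - 5)^2*(u + 1)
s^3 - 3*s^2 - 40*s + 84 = (s - 7)*(s - 2)*(s + 6)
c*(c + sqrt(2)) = c^2 + sqrt(2)*c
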